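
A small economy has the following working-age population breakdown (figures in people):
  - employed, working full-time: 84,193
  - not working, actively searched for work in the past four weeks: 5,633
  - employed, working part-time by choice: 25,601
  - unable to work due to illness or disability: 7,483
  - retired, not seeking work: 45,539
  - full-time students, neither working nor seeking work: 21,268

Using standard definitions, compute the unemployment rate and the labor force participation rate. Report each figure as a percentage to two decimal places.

Employed = 84,193 + 25,601 = 109,794.
Unemployed = 5,633.
Labor force = 109,794 + 5,633 = 115,427.
Not in labor force = 7,483 + 45,539 + 21,268 = 74,290 (those not working and not actively searching are outside the labor force).
Civilian working-age population = 115,427 + 74,290 = 189,717.
Unemployment rate = 5,633 / 115,427 = 4.88%.
Labor force participation rate = 115,427 / 189,717 = 60.84%.

Unemployment rate ≈ 4.88%; labor force participation rate ≈ 60.84%.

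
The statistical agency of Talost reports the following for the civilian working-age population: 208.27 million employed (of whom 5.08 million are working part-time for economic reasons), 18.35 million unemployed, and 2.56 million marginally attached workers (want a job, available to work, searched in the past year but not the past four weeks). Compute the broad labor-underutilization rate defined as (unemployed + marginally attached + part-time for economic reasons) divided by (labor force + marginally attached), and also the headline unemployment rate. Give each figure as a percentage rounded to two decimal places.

Labor force = 208.27 + 18.35 = 226.62 million.
Numerator = 18.35 + 2.56 + 5.08 = 25.99 million.
Denominator = 226.62 + 2.56 = 229.18 million.
Broad rate = 25.99 / 229.18 = 11.34%.
Headline unemployment rate = 18.35 / 226.62 = 8.10%.

Broad underutilization rate ≈ 11.34%; headline unemployment rate ≈ 8.10%.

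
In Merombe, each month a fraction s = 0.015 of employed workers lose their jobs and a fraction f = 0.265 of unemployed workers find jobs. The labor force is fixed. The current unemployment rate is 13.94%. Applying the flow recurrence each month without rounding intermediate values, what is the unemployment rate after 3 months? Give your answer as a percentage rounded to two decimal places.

Unemployment rate after three months ≈ 8.56%.

With a fixed labor force, u_{t+1} = u_t + s·(1−u_t) − f·u_t = u_t·(1−s−f) + s.
Here 1−s−f = 0.720 and s = 0.015.
u_1 = 0.139400 × 0.720 + 0.015 = 0.115368.
u_2 = 0.115368 × 0.720 + 0.015 = 0.098065.
u_3 = 0.098065 × 0.720 + 0.015 = 0.085607.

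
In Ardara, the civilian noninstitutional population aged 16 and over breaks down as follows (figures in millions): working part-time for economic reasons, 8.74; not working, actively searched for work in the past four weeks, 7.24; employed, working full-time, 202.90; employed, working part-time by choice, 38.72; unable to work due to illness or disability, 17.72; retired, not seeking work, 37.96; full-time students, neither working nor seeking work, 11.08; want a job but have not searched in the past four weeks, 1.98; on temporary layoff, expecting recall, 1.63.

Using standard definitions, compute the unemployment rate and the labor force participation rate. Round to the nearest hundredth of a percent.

Unemployment rate ≈ 3.42%; labor force participation rate ≈ 79.04%.

Employed = 8.74 + 202.90 + 38.72 = 250.36 million (anyone who worked, including part-time for economic reasons, counts as employed).
Unemployed = 7.24 + 1.63 = 8.87 million (jobless and actively searching, or on temporary layoff).
Labor force = 250.36 + 8.87 = 259.23 million.
Not in labor force = 17.72 + 37.96 + 11.08 + 1.98 = 68.74 million (those not working and not actively searching are outside the labor force — including those who want a job but have given up searching).
Civilian working-age population = 259.23 + 68.74 = 327.97 million.
Unemployment rate = 8.87 / 259.23 = 3.42%.
Labor force participation rate = 259.23 / 327.97 = 79.04%.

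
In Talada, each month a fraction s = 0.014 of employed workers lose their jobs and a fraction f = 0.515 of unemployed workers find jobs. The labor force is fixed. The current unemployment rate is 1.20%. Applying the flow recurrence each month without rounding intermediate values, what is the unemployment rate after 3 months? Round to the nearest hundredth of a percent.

With a fixed labor force, u_{t+1} = u_t + s·(1−u_t) − f·u_t = u_t·(1−s−f) + s.
Here 1−s−f = 0.471 and s = 0.014.
u_1 = 0.012000 × 0.471 + 0.014 = 0.019652.
u_2 = 0.019652 × 0.471 + 0.014 = 0.023256.
u_3 = 0.023256 × 0.471 + 0.014 = 0.024954.

Unemployment rate after three months ≈ 2.50%.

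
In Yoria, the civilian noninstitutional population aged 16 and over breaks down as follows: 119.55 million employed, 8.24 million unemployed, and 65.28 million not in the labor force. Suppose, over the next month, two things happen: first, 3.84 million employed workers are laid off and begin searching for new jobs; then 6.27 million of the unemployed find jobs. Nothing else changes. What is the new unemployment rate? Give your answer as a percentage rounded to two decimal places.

Initially, labor force = 119.55 + 8.24 = 127.79 million, so u = 8.24/127.79 = 6.45%.
After the first change, employed falls and unemployed rises by 3.84; labor force unchanged → E = 115.71, U = 12.08, labor force = 127.79 million.
After the second change, unemployed falls and employed rises by 6.27; labor force unchanged → E = 121.98, U = 5.81, labor force = 127.79 million.
New unemployment rate = 5.81 / 127.79 = 4.55%.

New unemployment rate ≈ 4.55%.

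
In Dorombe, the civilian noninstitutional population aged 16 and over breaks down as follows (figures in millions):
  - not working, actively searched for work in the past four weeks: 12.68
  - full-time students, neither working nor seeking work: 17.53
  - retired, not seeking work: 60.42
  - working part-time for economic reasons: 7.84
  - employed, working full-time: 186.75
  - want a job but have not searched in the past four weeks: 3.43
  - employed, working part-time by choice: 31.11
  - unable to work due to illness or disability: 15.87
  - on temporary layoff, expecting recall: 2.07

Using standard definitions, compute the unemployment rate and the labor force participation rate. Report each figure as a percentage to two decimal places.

Employed = 7.84 + 186.75 + 31.11 = 225.70 million (anyone who worked, including part-time for economic reasons, counts as employed).
Unemployed = 12.68 + 2.07 = 14.75 million (jobless and actively searching, or on temporary layoff).
Labor force = 225.70 + 14.75 = 240.45 million.
Not in labor force = 17.53 + 60.42 + 3.43 + 15.87 = 97.25 million (those not working and not actively searching are outside the labor force — including those who want a job but have given up searching).
Civilian working-age population = 240.45 + 97.25 = 337.70 million.
Unemployment rate = 14.75 / 240.45 = 6.13%.
Labor force participation rate = 240.45 / 337.70 = 71.20%.

Unemployment rate ≈ 6.13%; labor force participation rate ≈ 71.20%.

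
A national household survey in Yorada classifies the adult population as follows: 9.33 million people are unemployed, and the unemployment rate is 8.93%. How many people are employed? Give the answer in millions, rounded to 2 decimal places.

About 95.15 million are employed.

Labor force = U / u = 9.33 / 0.0893 ≈ 104.48 million.
Employed = labor force − unemployed = 104.48 − 9.33 = 95.15 million.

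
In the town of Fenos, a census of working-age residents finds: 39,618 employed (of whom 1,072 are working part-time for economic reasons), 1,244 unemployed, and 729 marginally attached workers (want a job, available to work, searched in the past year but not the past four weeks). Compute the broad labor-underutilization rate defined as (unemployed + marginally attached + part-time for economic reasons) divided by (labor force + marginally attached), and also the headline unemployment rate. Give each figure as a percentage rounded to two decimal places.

Labor force = 39,618 + 1,244 = 40,862.
Numerator = 1,244 + 729 + 1,072 = 3,045.
Denominator = 40,862 + 729 = 41,591.
Broad rate = 3,045 / 41,591 = 7.32%.
Headline unemployment rate = 1,244 / 40,862 = 3.04%.

Broad underutilization rate ≈ 7.32%; headline unemployment rate ≈ 3.04%.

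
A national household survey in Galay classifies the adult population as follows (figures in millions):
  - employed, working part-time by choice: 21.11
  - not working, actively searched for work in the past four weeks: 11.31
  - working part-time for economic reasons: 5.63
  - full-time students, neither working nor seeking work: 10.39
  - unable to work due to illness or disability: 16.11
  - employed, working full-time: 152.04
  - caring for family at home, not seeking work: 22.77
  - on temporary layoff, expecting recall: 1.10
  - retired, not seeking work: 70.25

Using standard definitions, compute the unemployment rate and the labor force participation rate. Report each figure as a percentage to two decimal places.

Unemployment rate ≈ 6.49%; labor force participation rate ≈ 61.53%.

Employed = 21.11 + 5.63 + 152.04 = 178.78 million (anyone who worked, including part-time for economic reasons, counts as employed).
Unemployed = 11.31 + 1.10 = 12.41 million (jobless and actively searching, or on temporary layoff).
Labor force = 178.78 + 12.41 = 191.19 million.
Not in labor force = 10.39 + 16.11 + 22.77 + 70.25 = 119.52 million (those not working and not actively searching are outside the labor force).
Civilian working-age population = 191.19 + 119.52 = 310.71 million.
Unemployment rate = 12.41 / 191.19 = 6.49%.
Labor force participation rate = 191.19 / 310.71 = 61.53%.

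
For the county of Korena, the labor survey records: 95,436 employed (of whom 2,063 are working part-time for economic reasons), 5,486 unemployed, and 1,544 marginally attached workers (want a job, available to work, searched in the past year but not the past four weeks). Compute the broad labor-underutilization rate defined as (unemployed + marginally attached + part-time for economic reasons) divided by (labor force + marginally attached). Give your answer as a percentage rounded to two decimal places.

Broad underutilization rate ≈ 8.87%.

Labor force = 95,436 + 5,486 = 100,922.
Numerator = 5,486 + 1,544 + 2,063 = 9,093.
Denominator = 100,922 + 1,544 = 102,466.
Broad rate = 9,093 / 102,466 = 8.87%.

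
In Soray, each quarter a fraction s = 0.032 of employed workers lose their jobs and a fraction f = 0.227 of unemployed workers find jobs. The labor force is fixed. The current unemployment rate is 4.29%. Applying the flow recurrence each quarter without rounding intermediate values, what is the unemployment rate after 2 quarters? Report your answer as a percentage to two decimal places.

With a fixed labor force, u_{t+1} = u_t + s·(1−u_t) − f·u_t = u_t·(1−s−f) + s.
Here 1−s−f = 0.741 and s = 0.032.
u_1 = 0.042900 × 0.741 + 0.032 = 0.063789.
u_2 = 0.063789 × 0.741 + 0.032 = 0.079268.

Unemployment rate after two quarters ≈ 7.93%.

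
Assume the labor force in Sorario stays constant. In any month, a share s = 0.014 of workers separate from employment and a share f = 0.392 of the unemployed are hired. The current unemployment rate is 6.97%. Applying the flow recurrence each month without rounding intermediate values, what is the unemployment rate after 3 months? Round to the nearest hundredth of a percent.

With a fixed labor force, u_{t+1} = u_t + s·(1−u_t) − f·u_t = u_t·(1−s−f) + s.
Here 1−s−f = 0.594 and s = 0.014.
u_1 = 0.069700 × 0.594 + 0.014 = 0.055402.
u_2 = 0.055402 × 0.594 + 0.014 = 0.046909.
u_3 = 0.046909 × 0.594 + 0.014 = 0.041864.

Unemployment rate after three months ≈ 4.19%.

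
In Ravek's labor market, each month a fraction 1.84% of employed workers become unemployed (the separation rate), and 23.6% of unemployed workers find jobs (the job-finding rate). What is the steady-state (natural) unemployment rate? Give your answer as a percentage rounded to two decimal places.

Steady-state unemployment rate ≈ 7.23%.

At steady state the flows balance: s·E = f·U, so U/(E+U) = s/(s+f).
u* = 1.84 / (1.84 + 23.6) = 1.84 / 25.44 = 7.23%.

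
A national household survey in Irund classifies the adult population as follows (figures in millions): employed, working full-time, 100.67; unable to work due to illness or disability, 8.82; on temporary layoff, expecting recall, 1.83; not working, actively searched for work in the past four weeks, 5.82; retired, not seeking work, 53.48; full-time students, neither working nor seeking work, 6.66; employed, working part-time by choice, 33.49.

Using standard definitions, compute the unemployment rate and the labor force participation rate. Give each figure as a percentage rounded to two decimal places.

Employed = 100.67 + 33.49 = 134.16 million.
Unemployed = 1.83 + 5.82 = 7.65 million (jobless and actively searching, or on temporary layoff).
Labor force = 134.16 + 7.65 = 141.81 million.
Not in labor force = 8.82 + 53.48 + 6.66 = 68.96 million (those not working and not actively searching are outside the labor force).
Civilian working-age population = 141.81 + 68.96 = 210.77 million.
Unemployment rate = 7.65 / 141.81 = 5.39%.
Labor force participation rate = 141.81 / 210.77 = 67.28%.

Unemployment rate ≈ 5.39%; labor force participation rate ≈ 67.28%.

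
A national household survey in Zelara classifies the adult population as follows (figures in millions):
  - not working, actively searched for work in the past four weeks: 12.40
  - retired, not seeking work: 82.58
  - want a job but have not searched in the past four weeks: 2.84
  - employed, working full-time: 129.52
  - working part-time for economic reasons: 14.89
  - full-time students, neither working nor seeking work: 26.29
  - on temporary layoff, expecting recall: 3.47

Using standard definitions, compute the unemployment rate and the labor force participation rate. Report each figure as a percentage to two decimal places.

Employed = 129.52 + 14.89 = 144.41 million (anyone who worked, including part-time for economic reasons, counts as employed).
Unemployed = 12.40 + 3.47 = 15.87 million (jobless and actively searching, or on temporary layoff).
Labor force = 144.41 + 15.87 = 160.28 million.
Not in labor force = 82.58 + 2.84 + 26.29 = 111.71 million (those not working and not actively searching are outside the labor force — including those who want a job but have given up searching).
Civilian working-age population = 160.28 + 111.71 = 271.99 million.
Unemployment rate = 15.87 / 160.28 = 9.90%.
Labor force participation rate = 160.28 / 271.99 = 58.93%.

Unemployment rate ≈ 9.90%; labor force participation rate ≈ 58.93%.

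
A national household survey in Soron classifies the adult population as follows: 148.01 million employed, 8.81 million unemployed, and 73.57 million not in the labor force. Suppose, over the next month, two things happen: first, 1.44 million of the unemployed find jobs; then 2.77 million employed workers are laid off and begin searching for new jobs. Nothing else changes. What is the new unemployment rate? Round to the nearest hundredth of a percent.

Initially, labor force = 148.01 + 8.81 = 156.82 million, so u = 8.81/156.82 = 5.62%.
After the first change, unemployed falls and employed rises by 1.44; labor force unchanged → E = 149.45, U = 7.37, labor force = 156.82 million.
After the second change, employed falls and unemployed rises by 2.77; labor force unchanged → E = 146.68, U = 10.14, labor force = 156.82 million.
New unemployment rate = 10.14 / 156.82 = 6.47%.

New unemployment rate ≈ 6.47%.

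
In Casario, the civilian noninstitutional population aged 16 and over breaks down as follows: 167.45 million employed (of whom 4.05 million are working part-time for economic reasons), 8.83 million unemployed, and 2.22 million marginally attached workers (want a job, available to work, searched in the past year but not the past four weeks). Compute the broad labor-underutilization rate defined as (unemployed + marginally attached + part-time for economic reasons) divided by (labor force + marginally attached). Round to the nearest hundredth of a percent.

Labor force = 167.45 + 8.83 = 176.28 million.
Numerator = 8.83 + 2.22 + 4.05 = 15.10 million.
Denominator = 176.28 + 2.22 = 178.50 million.
Broad rate = 15.10 / 178.50 = 8.46%.

Broad underutilization rate ≈ 8.46%.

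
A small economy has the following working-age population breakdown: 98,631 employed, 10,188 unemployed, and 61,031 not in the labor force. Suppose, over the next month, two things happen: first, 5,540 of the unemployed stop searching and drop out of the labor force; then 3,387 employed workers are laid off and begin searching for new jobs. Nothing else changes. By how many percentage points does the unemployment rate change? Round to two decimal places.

Initially, labor force = 98,631 + 10,188 = 108,819, so u = 10,188/108,819 = 9.36%.
After the first change, unemployed and labor force both fall by 5,540 → E = 98,631, U = 4,648, labor force = 103,279.
After the second change, employed falls and unemployed rises by 3,387; labor force unchanged → E = 95,244, U = 8,035, labor force = 103,279.
New unemployment rate = 8,035 / 103,279 = 7.78%.
Change = 7.78% − 9.36% = −1.58 percentage points.

The unemployment rate changes by −1.58 percentage points.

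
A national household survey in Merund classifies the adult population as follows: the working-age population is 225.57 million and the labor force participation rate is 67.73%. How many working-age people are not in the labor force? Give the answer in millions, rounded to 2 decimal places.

About 72.79 million are not in the labor force.

Share not in the labor force = 1 − 0.6773 = 0.3227.
Not in labor force = 0.3227 × 225.57 ≈ 72.79 million.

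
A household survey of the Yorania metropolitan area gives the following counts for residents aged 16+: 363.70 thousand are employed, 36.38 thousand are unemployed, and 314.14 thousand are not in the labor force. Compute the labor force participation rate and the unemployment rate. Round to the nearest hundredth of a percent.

Labor force = employed + unemployed = 363.70 + 36.38 = 400.08 thousand.
Working-age population = 400.08 + 314.14 = 714.22 thousand.
Unemployment rate = 36.38 / 400.08 = 9.09%.
Labor force participation rate = 400.08 / 714.22 = 56.02%.

Labor force participation rate ≈ 56.02%; unemployment rate ≈ 9.09%.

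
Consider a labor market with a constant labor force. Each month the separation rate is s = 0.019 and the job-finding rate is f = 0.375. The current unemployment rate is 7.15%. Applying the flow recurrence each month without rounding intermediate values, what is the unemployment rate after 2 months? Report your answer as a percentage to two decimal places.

With a fixed labor force, u_{t+1} = u_t + s·(1−u_t) − f·u_t = u_t·(1−s−f) + s.
Here 1−s−f = 0.606 and s = 0.019.
u_1 = 0.071500 × 0.606 + 0.019 = 0.062329.
u_2 = 0.062329 × 0.606 + 0.019 = 0.056771.

Unemployment rate after two months ≈ 5.68%.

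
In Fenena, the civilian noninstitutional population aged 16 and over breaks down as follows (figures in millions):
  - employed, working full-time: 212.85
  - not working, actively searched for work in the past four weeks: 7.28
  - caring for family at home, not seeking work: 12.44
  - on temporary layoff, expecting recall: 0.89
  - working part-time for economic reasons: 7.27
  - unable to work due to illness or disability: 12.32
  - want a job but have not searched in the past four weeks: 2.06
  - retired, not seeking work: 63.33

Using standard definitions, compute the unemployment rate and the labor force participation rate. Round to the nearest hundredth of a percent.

Employed = 212.85 + 7.27 = 220.12 million (anyone who worked, including part-time for economic reasons, counts as employed).
Unemployed = 7.28 + 0.89 = 8.17 million (jobless and actively searching, or on temporary layoff).
Labor force = 220.12 + 8.17 = 228.29 million.
Not in labor force = 12.44 + 12.32 + 2.06 + 63.33 = 90.15 million (those not working and not actively searching are outside the labor force — including those who want a job but have given up searching).
Civilian working-age population = 228.29 + 90.15 = 318.44 million.
Unemployment rate = 8.17 / 228.29 = 3.58%.
Labor force participation rate = 228.29 / 318.44 = 71.69%.

Unemployment rate ≈ 3.58%; labor force participation rate ≈ 71.69%.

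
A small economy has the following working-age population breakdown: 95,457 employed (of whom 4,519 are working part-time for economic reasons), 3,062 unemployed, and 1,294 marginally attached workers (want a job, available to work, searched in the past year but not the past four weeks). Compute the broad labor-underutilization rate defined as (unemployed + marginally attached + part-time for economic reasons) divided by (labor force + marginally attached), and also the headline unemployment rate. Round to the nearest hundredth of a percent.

Broad underutilization rate ≈ 8.89%; headline unemployment rate ≈ 3.11%.

Labor force = 95,457 + 3,062 = 98,519.
Numerator = 3,062 + 1,294 + 4,519 = 8,875.
Denominator = 98,519 + 1,294 = 99,813.
Broad rate = 8,875 / 99,813 = 8.89%.
Headline unemployment rate = 3,062 / 98,519 = 3.11%.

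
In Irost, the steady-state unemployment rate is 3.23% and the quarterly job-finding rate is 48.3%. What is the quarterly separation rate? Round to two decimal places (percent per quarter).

From u* = s/(s+f): s = u·f/(1−u).
s = 0.0323 × 48.3 / (1 − 0.0323) = 1.5601 / 0.9677 ≈ 1.61% per quarter.

Separation rate ≈ 1.61% per quarter.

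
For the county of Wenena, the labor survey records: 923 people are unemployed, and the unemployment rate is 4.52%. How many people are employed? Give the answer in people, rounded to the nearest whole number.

About 19,497 are employed.

Labor force = U / u = 923 / 0.0452 ≈ 20,420.
Employed = labor force − unemployed = 20,420 − 923 = 19,497.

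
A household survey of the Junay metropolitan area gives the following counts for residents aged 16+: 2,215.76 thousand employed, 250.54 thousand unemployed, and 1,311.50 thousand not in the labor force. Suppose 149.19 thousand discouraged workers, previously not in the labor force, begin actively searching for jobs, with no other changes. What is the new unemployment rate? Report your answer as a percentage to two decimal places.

New unemployment rate ≈ 15.28%.

Initially, labor force = 2,215.76 + 250.54 = 2,466.30 thousand, so u = 250.54/2,466.30 = 10.16%.
After the change, unemployed and labor force both rise by 149.19 → E = 2,215.76, U = 399.73, labor force = 2,615.49 thousand.
New unemployment rate = 399.73 / 2,615.49 = 15.28%.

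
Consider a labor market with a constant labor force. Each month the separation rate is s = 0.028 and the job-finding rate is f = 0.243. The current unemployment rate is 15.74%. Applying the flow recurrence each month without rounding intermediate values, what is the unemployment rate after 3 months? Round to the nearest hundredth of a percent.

Unemployment rate after three months ≈ 12.43%.

With a fixed labor force, u_{t+1} = u_t + s·(1−u_t) − f·u_t = u_t·(1−s−f) + s.
Here 1−s−f = 0.729 and s = 0.028.
u_1 = 0.157400 × 0.729 + 0.028 = 0.142745.
u_2 = 0.142745 × 0.729 + 0.028 = 0.132061.
u_3 = 0.132061 × 0.729 + 0.028 = 0.124272.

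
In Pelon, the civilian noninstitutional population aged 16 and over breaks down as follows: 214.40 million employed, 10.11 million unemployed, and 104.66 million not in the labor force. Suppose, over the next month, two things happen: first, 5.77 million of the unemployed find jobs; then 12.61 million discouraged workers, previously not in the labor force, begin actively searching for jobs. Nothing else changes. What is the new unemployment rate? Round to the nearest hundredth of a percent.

Initially, labor force = 214.40 + 10.11 = 224.51 million, so u = 10.11/224.51 = 4.50%.
After the first change, unemployed falls and employed rises by 5.77; labor force unchanged → E = 220.17, U = 4.34, labor force = 224.51 million.
After the second change, unemployed and labor force both rise by 12.61 → E = 220.17, U = 16.95, labor force = 237.12 million.
New unemployment rate = 16.95 / 237.12 = 7.15%.

New unemployment rate ≈ 7.15%.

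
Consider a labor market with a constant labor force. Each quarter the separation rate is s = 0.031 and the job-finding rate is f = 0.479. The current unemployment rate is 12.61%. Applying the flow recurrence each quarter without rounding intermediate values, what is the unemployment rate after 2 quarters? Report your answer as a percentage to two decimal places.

Unemployment rate after two quarters ≈ 7.65%.

With a fixed labor force, u_{t+1} = u_t + s·(1−u_t) − f·u_t = u_t·(1−s−f) + s.
Here 1−s−f = 0.490 and s = 0.031.
u_1 = 0.126100 × 0.490 + 0.031 = 0.092789.
u_2 = 0.092789 × 0.490 + 0.031 = 0.076467.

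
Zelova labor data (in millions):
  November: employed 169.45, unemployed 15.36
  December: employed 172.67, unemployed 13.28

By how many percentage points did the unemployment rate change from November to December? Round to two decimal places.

November: labor force = 169.45 + 15.36 = 184.81; u = 15.36/184.81 = 8.31%.
December: labor force = 172.67 + 13.28 = 185.95; u = 13.28/185.95 = 7.14%.
Change = 7.14% − 8.31% = −1.17 pp.

The unemployment rate changed by −1.17 percentage points.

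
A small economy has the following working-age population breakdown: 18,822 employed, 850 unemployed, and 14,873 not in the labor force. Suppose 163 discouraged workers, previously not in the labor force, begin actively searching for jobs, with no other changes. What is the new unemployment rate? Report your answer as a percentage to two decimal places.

New unemployment rate ≈ 5.11%.

Initially, labor force = 18,822 + 850 = 19,672, so u = 850/19,672 = 4.32%.
After the change, unemployed and labor force both rise by 163 → E = 18,822, U = 1,013, labor force = 19,835.
New unemployment rate = 1,013 / 19,835 = 5.11%.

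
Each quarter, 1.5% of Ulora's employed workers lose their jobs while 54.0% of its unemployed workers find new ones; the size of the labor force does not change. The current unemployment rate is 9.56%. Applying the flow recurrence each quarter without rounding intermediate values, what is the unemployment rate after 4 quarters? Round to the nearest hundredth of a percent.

With a fixed labor force, u_{t+1} = u_t + s·(1−u_t) − f·u_t = u_t·(1−s−f) + s.
Here 1−s−f = 0.445 and s = 0.015.
u_1 = 0.095600 × 0.445 + 0.015 = 0.057542.
u_2 = 0.057542 × 0.445 + 0.015 = 0.040606.
u_3 = 0.040606 × 0.445 + 0.015 = 0.033070.
u_4 = 0.033070 × 0.445 + 0.015 = 0.029716.

Unemployment rate after four quarters ≈ 2.97%.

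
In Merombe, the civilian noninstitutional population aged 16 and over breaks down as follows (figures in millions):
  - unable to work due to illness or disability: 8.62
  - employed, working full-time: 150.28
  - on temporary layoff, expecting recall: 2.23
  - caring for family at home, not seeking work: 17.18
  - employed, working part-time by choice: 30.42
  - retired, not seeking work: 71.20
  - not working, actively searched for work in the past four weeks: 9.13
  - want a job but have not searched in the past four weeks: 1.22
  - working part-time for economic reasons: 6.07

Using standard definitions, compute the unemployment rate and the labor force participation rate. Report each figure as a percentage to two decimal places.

Unemployment rate ≈ 5.73%; labor force participation rate ≈ 66.86%.

Employed = 150.28 + 30.42 + 6.07 = 186.77 million (anyone who worked, including part-time for economic reasons, counts as employed).
Unemployed = 2.23 + 9.13 = 11.36 million (jobless and actively searching, or on temporary layoff).
Labor force = 186.77 + 11.36 = 198.13 million.
Not in labor force = 8.62 + 17.18 + 71.20 + 1.22 = 98.22 million (those not working and not actively searching are outside the labor force — including those who want a job but have given up searching).
Civilian working-age population = 198.13 + 98.22 = 296.35 million.
Unemployment rate = 11.36 / 198.13 = 5.73%.
Labor force participation rate = 198.13 / 296.35 = 66.86%.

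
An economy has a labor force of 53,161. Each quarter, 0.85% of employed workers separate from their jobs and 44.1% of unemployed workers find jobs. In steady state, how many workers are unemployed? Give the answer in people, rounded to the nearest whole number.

Steady-state unemployment rate u* = s/(s+f) = 0.85/(0.85+44.1) = 0.018910.
Unemployed = u* × labor force = 0.018910 × 53,161 ≈ 1,005.

About 1,005 are unemployed in steady state.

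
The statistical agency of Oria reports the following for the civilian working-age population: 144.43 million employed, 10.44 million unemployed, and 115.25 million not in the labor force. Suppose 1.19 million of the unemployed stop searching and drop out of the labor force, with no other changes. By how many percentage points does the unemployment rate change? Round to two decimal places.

The unemployment rate changes by −0.72 percentage points.

Initially, labor force = 144.43 + 10.44 = 154.87 million, so u = 10.44/154.87 = 6.74%.
After the change, unemployed and labor force both fall by 1.19 → E = 144.43, U = 9.25, labor force = 153.68 million.
New unemployment rate = 9.25 / 153.68 = 6.02%.
Change = 6.02% − 6.74% = −0.72 percentage points.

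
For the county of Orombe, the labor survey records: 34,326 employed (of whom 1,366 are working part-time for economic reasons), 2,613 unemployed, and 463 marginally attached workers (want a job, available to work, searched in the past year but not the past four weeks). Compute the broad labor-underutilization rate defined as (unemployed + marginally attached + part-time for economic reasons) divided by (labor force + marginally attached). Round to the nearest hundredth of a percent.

Broad underutilization rate ≈ 11.88%.

Labor force = 34,326 + 2,613 = 36,939.
Numerator = 2,613 + 463 + 1,366 = 4,442.
Denominator = 36,939 + 463 = 37,402.
Broad rate = 4,442 / 37,402 = 11.88%.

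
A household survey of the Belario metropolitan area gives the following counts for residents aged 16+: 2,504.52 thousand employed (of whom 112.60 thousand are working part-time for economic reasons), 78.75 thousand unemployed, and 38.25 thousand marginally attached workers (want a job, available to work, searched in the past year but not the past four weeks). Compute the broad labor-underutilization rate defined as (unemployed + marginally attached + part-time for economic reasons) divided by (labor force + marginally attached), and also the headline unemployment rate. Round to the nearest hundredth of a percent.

Broad underutilization rate ≈ 8.76%; headline unemployment rate ≈ 3.05%.

Labor force = 2,504.52 + 78.75 = 2,583.27 thousand.
Numerator = 78.75 + 38.25 + 112.60 = 229.60 thousand.
Denominator = 2,583.27 + 38.25 = 2,621.52 thousand.
Broad rate = 229.60 / 2,621.52 = 8.76%.
Headline unemployment rate = 78.75 / 2,583.27 = 3.05%.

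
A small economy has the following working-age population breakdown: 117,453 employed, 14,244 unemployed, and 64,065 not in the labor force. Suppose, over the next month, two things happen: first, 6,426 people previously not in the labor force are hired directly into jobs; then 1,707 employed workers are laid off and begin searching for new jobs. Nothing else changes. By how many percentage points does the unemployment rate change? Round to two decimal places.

Initially, labor force = 117,453 + 14,244 = 131,697, so u = 14,244/131,697 = 10.82%.
After the first change, employed and labor force both rise by 6,426; unemployed unchanged → E = 123,879, U = 14,244, labor force = 138,123.
After the second change, employed falls and unemployed rises by 1,707; labor force unchanged → E = 122,172, U = 15,951, labor force = 138,123.
New unemployment rate = 15,951 / 138,123 = 11.55%.
Change = 11.55% − 10.82% = +0.73 percentage points.

The unemployment rate changes by +0.73 percentage points.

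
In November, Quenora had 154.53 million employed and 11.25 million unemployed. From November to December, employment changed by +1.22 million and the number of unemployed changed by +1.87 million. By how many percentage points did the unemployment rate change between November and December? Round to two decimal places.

The unemployment rate changed by +0.98 percentage points.

November: labor force = 154.53 + 11.25 = 165.78; u = 11.25/165.78 = 6.79%.
December: labor force = 155.75 + 13.12 = 168.87; u = 13.12/168.87 = 7.77%.
Change = 7.77% − 6.79% = +0.98 pp.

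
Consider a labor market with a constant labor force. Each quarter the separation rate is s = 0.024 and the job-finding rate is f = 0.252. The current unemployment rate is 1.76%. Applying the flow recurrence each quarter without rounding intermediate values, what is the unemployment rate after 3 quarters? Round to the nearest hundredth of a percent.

Unemployment rate after three quarters ≈ 6.06%.

With a fixed labor force, u_{t+1} = u_t + s·(1−u_t) − f·u_t = u_t·(1−s−f) + s.
Here 1−s−f = 0.724 and s = 0.024.
u_1 = 0.017600 × 0.724 + 0.024 = 0.036742.
u_2 = 0.036742 × 0.724 + 0.024 = 0.050601.
u_3 = 0.050601 × 0.724 + 0.024 = 0.060635.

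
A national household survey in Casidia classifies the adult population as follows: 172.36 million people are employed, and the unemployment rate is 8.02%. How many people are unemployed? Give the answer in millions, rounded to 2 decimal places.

Let U be the number unemployed. The labor force is E + U, and U/(E+U) = 0.0802.
So U = 0.0802 × 172.36 / (1 − 0.0802) = 13.8233 / 0.9198 ≈ 15.03 million.

About 15.03 million are unemployed.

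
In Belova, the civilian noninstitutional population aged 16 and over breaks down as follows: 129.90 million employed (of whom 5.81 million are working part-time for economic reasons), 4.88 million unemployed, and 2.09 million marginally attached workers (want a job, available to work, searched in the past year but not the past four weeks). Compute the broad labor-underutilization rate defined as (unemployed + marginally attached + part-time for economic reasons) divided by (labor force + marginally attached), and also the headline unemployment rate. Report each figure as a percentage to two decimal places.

Labor force = 129.90 + 4.88 = 134.78 million.
Numerator = 4.88 + 2.09 + 5.81 = 12.78 million.
Denominator = 134.78 + 2.09 = 136.87 million.
Broad rate = 12.78 / 136.87 = 9.34%.
Headline unemployment rate = 4.88 / 134.78 = 3.62%.

Broad underutilization rate ≈ 9.34%; headline unemployment rate ≈ 3.62%.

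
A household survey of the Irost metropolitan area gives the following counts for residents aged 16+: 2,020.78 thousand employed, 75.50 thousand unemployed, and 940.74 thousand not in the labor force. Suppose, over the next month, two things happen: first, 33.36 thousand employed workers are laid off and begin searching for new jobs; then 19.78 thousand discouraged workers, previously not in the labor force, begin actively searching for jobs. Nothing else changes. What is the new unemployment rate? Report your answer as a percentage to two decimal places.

New unemployment rate ≈ 6.08%.

Initially, labor force = 2,020.78 + 75.50 = 2,096.28 thousand, so u = 75.50/2,096.28 = 3.60%.
After the first change, employed falls and unemployed rises by 33.36; labor force unchanged → E = 1,987.42, U = 108.86, labor force = 2,096.28 thousand.
After the second change, unemployed and labor force both rise by 19.78 → E = 1,987.42, U = 128.64, labor force = 2,116.06 thousand.
New unemployment rate = 128.64 / 2,116.06 = 6.08%.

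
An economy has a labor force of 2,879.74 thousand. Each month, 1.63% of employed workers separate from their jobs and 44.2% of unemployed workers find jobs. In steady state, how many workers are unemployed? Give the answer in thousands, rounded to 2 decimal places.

About 102.42 thousand are unemployed in steady state.

Steady-state unemployment rate u* = s/(s+f) = 1.63/(1.63+44.2) = 0.035566.
Unemployed = u* × labor force = 0.035566 × 2,879.74 ≈ 102.42 thousand.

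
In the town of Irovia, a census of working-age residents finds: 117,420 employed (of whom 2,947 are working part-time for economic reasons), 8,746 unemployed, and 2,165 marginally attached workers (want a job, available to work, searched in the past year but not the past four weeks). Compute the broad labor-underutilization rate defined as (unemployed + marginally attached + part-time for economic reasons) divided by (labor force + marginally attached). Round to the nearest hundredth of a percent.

Broad underutilization rate ≈ 10.80%.

Labor force = 117,420 + 8,746 = 126,166.
Numerator = 8,746 + 2,165 + 2,947 = 13,858.
Denominator = 126,166 + 2,165 = 128,331.
Broad rate = 13,858 / 128,331 = 10.80%.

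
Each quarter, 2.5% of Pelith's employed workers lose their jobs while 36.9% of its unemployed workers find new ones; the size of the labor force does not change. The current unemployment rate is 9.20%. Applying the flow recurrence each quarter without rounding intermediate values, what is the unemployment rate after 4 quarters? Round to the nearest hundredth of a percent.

Unemployment rate after four quarters ≈ 6.73%.

With a fixed labor force, u_{t+1} = u_t + s·(1−u_t) − f·u_t = u_t·(1−s−f) + s.
Here 1−s−f = 0.606 and s = 0.025.
u_1 = 0.092000 × 0.606 + 0.025 = 0.080752.
u_2 = 0.080752 × 0.606 + 0.025 = 0.073936.
u_3 = 0.073936 × 0.606 + 0.025 = 0.069805.
u_4 = 0.069805 × 0.606 + 0.025 = 0.067302.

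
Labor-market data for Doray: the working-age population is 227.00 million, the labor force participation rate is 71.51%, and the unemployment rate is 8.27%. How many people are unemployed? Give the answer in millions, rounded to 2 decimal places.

Labor force = 0.7151 × 227.00 = 162.33 million.
Unemployed = 0.0827 × 162.33 ≈ 13.42 million.

About 13.42 million are unemployed.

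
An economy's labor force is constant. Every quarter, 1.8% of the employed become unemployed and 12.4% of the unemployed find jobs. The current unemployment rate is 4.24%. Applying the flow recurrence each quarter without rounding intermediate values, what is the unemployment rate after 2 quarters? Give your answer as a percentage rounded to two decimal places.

With a fixed labor force, u_{t+1} = u_t + s·(1−u_t) − f·u_t = u_t·(1−s−f) + s.
Here 1−s−f = 0.858 and s = 0.018.
u_1 = 0.042400 × 0.858 + 0.018 = 0.054379.
u_2 = 0.054379 × 0.858 + 0.018 = 0.064657.

Unemployment rate after two quarters ≈ 6.47%.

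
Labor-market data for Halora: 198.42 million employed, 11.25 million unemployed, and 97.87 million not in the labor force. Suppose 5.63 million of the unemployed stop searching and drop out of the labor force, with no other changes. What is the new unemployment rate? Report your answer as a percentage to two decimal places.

Initially, labor force = 198.42 + 11.25 = 209.67 million, so u = 11.25/209.67 = 5.37%.
After the change, unemployed and labor force both fall by 5.63 → E = 198.42, U = 5.62, labor force = 204.04 million.
New unemployment rate = 5.62 / 204.04 = 2.75%.

New unemployment rate ≈ 2.75%.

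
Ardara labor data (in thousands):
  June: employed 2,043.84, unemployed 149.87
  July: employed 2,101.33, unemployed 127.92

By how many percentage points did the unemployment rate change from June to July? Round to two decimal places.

The unemployment rate changed by −1.09 percentage points.

June: labor force = 2,043.84 + 149.87 = 2,193.71; u = 149.87/2,193.71 = 6.83%.
July: labor force = 2,101.33 + 127.92 = 2,229.25; u = 127.92/2,229.25 = 5.74%.
Change = 5.74% − 6.83% = −1.09 pp.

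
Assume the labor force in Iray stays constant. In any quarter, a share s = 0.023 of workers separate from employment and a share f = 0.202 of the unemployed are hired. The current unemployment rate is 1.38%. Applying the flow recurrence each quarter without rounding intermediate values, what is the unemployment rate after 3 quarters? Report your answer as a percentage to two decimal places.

With a fixed labor force, u_{t+1} = u_t + s·(1−u_t) − f·u_t = u_t·(1−s−f) + s.
Here 1−s−f = 0.775 and s = 0.023.
u_1 = 0.013800 × 0.775 + 0.023 = 0.033695.
u_2 = 0.033695 × 0.775 + 0.023 = 0.049114.
u_3 = 0.049114 × 0.775 + 0.023 = 0.061063.

Unemployment rate after three quarters ≈ 6.11%.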